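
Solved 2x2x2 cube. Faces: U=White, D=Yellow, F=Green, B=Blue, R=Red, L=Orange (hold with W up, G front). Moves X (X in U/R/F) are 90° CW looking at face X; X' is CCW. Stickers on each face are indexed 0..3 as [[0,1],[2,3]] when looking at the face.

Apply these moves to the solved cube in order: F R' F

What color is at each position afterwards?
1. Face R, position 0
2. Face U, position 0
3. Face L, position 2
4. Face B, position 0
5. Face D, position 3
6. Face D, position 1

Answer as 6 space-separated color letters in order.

Answer: O W O Y G R

Derivation:
After move 1 (F): F=GGGG U=WWOO R=WRWR D=RRYY L=OYOY
After move 2 (R'): R=RRWW U=WBOB F=GWGO D=RGYG B=YBRB
After move 3 (F): F=GGOW U=WBYY R=ORBW D=WRYG L=OROG
Query 1: R[0] = O
Query 2: U[0] = W
Query 3: L[2] = O
Query 4: B[0] = Y
Query 5: D[3] = G
Query 6: D[1] = R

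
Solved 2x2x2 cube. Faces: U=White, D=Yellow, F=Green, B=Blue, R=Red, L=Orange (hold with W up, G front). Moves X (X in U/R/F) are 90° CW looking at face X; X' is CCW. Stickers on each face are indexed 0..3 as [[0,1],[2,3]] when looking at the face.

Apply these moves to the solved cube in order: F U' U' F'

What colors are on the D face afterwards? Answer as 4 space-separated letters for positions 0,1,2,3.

After move 1 (F): F=GGGG U=WWOO R=WRWR D=RRYY L=OYOY
After move 2 (U'): U=WOWO F=OYGG R=GGWR B=WRBB L=BBOY
After move 3 (U'): U=OOWW F=BBGG R=OYWR B=GGBB L=WROY
After move 4 (F'): F=BGBG U=OOOW R=RYRR D=RYYY L=WWOW
Query: D face = RYYY

Answer: R Y Y Y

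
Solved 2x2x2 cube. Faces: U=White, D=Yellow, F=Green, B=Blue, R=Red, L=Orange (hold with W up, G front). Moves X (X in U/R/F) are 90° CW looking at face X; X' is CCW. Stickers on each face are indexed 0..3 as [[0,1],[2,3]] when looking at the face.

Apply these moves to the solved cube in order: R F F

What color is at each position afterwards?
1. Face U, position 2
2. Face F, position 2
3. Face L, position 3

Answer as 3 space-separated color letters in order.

Answer: B Y R

Derivation:
After move 1 (R): R=RRRR U=WGWG F=GYGY D=YBYB B=WBWB
After move 2 (F): F=GGYY U=WGOO R=WRGR D=RRYB L=OYOB
After move 3 (F): F=YGYG U=WGBY R=OROR D=GWYB L=OROR
Query 1: U[2] = B
Query 2: F[2] = Y
Query 3: L[3] = R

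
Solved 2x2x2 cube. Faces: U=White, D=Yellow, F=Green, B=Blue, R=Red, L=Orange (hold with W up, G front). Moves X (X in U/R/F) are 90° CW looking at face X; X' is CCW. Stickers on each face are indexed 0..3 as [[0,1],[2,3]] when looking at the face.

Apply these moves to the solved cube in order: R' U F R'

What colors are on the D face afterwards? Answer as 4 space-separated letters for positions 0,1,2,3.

After move 1 (R'): R=RRRR U=WBWB F=GWGW D=YGYG B=YBYB
After move 2 (U): U=WWBB F=RRGW R=YBRR B=OOYB L=GWOO
After move 3 (F): F=GRWR U=WWOW R=BBBR D=RYYG L=GYOG
After move 4 (R'): R=BRBB U=WYOO F=GWWW D=RRYR B=GOYB
Query: D face = RRYR

Answer: R R Y R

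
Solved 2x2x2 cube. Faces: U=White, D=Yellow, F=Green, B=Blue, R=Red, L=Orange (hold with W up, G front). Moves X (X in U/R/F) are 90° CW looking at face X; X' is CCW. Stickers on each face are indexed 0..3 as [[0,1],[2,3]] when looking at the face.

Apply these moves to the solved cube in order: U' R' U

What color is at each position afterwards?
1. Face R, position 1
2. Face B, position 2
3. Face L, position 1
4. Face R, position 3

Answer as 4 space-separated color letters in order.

Answer: R Y W R

Derivation:
After move 1 (U'): U=WWWW F=OOGG R=GGRR B=RRBB L=BBOO
After move 2 (R'): R=GRGR U=WBWR F=OWGW D=YOYG B=YRYB
After move 3 (U): U=WWRB F=GRGW R=YRGR B=BBYB L=OWOO
Query 1: R[1] = R
Query 2: B[2] = Y
Query 3: L[1] = W
Query 4: R[3] = R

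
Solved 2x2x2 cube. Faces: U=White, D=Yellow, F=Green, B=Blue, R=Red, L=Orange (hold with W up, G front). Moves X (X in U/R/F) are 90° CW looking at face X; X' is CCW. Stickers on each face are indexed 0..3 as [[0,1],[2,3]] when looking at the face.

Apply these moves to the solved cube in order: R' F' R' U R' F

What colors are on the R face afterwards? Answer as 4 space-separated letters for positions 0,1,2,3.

After move 1 (R'): R=RRRR U=WBWB F=GWGW D=YGYG B=YBYB
After move 2 (F'): F=WWGG U=WBRR R=GRYR D=OOYG L=OBOW
After move 3 (R'): R=RRGY U=WYRY F=WBGR D=OWYG B=GBOB
After move 4 (U): U=RWYY F=RRGR R=GBGY B=OBOB L=WBOW
After move 5 (R'): R=BYGG U=ROYO F=RWGY D=ORYR B=GBWB
After move 6 (F): F=GRYW U=ROWB R=YYOG D=GBYR L=WOOR
Query: R face = YYOG

Answer: Y Y O G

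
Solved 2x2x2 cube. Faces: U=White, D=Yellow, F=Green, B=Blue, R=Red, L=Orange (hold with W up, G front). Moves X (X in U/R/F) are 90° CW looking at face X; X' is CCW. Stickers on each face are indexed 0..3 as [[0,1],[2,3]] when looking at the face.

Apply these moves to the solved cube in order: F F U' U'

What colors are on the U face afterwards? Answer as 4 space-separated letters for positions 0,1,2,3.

After move 1 (F): F=GGGG U=WWOO R=WRWR D=RRYY L=OYOY
After move 2 (F): F=GGGG U=WWYY R=OROR D=WWYY L=OROR
After move 3 (U'): U=WYWY F=ORGG R=GGOR B=ORBB L=BBOR
After move 4 (U'): U=YYWW F=BBGG R=OROR B=GGBB L=OROR
Query: U face = YYWW

Answer: Y Y W W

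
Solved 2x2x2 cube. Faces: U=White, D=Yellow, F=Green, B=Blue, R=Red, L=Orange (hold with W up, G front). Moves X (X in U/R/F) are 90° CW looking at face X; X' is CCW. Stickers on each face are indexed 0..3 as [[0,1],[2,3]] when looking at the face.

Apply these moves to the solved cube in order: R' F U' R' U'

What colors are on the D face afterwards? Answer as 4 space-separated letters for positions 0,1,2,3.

Answer: R Y Y W

Derivation:
After move 1 (R'): R=RRRR U=WBWB F=GWGW D=YGYG B=YBYB
After move 2 (F): F=GGWW U=WBOO R=WRBR D=RRYG L=OYOG
After move 3 (U'): U=BOWO F=OYWW R=GGBR B=WRYB L=YBOG
After move 4 (R'): R=GRGB U=BYWW F=OOWO D=RYYW B=GRRB
After move 5 (U'): U=YWBW F=YBWO R=OOGB B=GRRB L=GROG
Query: D face = RYYW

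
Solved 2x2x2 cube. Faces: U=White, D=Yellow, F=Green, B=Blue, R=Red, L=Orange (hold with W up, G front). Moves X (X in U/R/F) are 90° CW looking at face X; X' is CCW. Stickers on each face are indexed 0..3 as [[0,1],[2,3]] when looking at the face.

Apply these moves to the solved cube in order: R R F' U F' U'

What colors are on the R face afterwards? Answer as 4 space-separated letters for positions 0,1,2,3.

After move 1 (R): R=RRRR U=WGWG F=GYGY D=YBYB B=WBWB
After move 2 (R): R=RRRR U=WYWY F=GBGB D=YWYW B=GBGB
After move 3 (F'): F=BBGG U=WYRR R=WRYR D=OOYW L=OYOW
After move 4 (U): U=RWRY F=WRGG R=GBYR B=OYGB L=BBOW
After move 5 (F'): F=RGWG U=RWGY R=OBOR D=BWYW L=BYOR
After move 6 (U'): U=WYRG F=BYWG R=RGOR B=OBGB L=OYOR
Query: R face = RGOR

Answer: R G O R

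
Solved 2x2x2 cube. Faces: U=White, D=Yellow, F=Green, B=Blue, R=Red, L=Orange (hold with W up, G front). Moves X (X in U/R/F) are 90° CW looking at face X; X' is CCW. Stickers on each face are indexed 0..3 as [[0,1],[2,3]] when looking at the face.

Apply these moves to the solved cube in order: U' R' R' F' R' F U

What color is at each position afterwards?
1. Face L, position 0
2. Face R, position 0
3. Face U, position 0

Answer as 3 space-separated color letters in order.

After move 1 (U'): U=WWWW F=OOGG R=GGRR B=RRBB L=BBOO
After move 2 (R'): R=GRGR U=WBWR F=OWGW D=YOYG B=YRYB
After move 3 (R'): R=RRGG U=WYWY F=OBGR D=YWYW B=GROB
After move 4 (F'): F=BROG U=WYRG R=WRYG D=BOYW L=BYOW
After move 5 (R'): R=RGWY U=WORG F=BYOG D=BRYG B=WROB
After move 6 (F): F=OBGY U=WOWY R=RGGY D=WRYG L=BBOR
After move 7 (U): U=WWYO F=RGGY R=WRGY B=BBOB L=OBOR
Query 1: L[0] = O
Query 2: R[0] = W
Query 3: U[0] = W

Answer: O W W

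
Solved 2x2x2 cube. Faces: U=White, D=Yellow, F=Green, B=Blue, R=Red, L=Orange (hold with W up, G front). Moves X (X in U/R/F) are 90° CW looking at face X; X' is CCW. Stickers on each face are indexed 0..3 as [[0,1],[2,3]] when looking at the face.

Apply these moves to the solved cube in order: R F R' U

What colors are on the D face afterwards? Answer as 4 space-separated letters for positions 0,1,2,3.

Answer: R G Y Y

Derivation:
After move 1 (R): R=RRRR U=WGWG F=GYGY D=YBYB B=WBWB
After move 2 (F): F=GGYY U=WGOO R=WRGR D=RRYB L=OYOB
After move 3 (R'): R=RRWG U=WWOW F=GGYO D=RGYY B=BBRB
After move 4 (U): U=OWWW F=RRYO R=BBWG B=OYRB L=GGOB
Query: D face = RGYY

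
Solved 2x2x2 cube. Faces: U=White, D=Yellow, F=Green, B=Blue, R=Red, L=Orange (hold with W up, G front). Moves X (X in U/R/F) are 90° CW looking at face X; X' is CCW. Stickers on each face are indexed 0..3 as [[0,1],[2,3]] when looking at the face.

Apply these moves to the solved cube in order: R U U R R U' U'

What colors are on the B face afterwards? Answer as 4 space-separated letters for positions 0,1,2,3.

Answer: W W B B

Derivation:
After move 1 (R): R=RRRR U=WGWG F=GYGY D=YBYB B=WBWB
After move 2 (U): U=WWGG F=RRGY R=WBRR B=OOWB L=GYOO
After move 3 (U): U=GWGW F=WBGY R=OORR B=GYWB L=RROO
After move 4 (R): R=RORO U=GBGY F=WBGB D=YWYG B=WYWB
After move 5 (R): R=RROO U=GBGB F=WWGG D=YWYW B=YYBB
After move 6 (U'): U=BBGG F=RRGG R=WWOO B=RRBB L=YYOO
After move 7 (U'): U=BGBG F=YYGG R=RROO B=WWBB L=RROO
Query: B face = WWBB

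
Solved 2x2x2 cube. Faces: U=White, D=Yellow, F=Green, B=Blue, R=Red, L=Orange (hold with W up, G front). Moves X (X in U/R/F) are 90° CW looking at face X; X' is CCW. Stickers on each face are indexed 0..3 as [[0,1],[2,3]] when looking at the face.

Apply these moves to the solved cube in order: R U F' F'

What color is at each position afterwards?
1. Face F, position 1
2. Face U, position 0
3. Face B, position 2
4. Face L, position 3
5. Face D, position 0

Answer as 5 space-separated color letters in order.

Answer: G W W W G

Derivation:
After move 1 (R): R=RRRR U=WGWG F=GYGY D=YBYB B=WBWB
After move 2 (U): U=WWGG F=RRGY R=WBRR B=OOWB L=GYOO
After move 3 (F'): F=RYRG U=WWWR R=BBYR D=YOYB L=GGOG
After move 4 (F'): F=YGRR U=WWBY R=OBYR D=GGYB L=GROW
Query 1: F[1] = G
Query 2: U[0] = W
Query 3: B[2] = W
Query 4: L[3] = W
Query 5: D[0] = G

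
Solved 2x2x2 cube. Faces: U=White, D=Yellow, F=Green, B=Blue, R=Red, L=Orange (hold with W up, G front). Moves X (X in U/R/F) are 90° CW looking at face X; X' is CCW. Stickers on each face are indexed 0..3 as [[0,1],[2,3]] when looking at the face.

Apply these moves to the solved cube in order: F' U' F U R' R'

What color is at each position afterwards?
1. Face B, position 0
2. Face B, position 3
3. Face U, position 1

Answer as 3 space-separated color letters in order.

After move 1 (F'): F=GGGG U=WWRR R=YRYR D=OOYY L=OWOW
After move 2 (U'): U=WRWR F=OWGG R=GGYR B=YRBB L=BBOW
After move 3 (F): F=GOGW U=WRWB R=WGRR D=YGYY L=BOOO
After move 4 (U): U=WWBR F=WGGW R=YRRR B=BOBB L=GOOO
After move 5 (R'): R=RRYR U=WBBB F=WWGR D=YGYW B=YOGB
After move 6 (R'): R=RRRY U=WGBY F=WBGB D=YWYR B=WOGB
Query 1: B[0] = W
Query 2: B[3] = B
Query 3: U[1] = G

Answer: W B G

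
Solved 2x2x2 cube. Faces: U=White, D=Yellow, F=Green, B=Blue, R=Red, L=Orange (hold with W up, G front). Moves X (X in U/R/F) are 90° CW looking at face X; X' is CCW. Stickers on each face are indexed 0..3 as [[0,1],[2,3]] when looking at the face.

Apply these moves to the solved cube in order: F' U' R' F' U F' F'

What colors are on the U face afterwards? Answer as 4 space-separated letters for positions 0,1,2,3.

After move 1 (F'): F=GGGG U=WWRR R=YRYR D=OOYY L=OWOW
After move 2 (U'): U=WRWR F=OWGG R=GGYR B=YRBB L=BBOW
After move 3 (R'): R=GRGY U=WBWY F=ORGR D=OWYG B=YROB
After move 4 (F'): F=RROG U=WBGG R=WROY D=BWYG L=BYOW
After move 5 (U): U=GWGB F=WROG R=YROY B=BYOB L=RROW
After move 6 (F'): F=RGWO U=GWYO R=WRBY D=RWYG L=RBOG
After move 7 (F'): F=GORW U=GWWB R=WRRY D=BGYG L=ROOY
Query: U face = GWWB

Answer: G W W B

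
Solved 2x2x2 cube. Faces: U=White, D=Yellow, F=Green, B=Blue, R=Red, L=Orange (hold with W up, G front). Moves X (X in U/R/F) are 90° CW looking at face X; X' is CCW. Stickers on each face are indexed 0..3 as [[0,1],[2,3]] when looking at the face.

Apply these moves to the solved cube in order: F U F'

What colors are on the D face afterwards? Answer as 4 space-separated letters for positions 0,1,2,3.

Answer: G Y Y Y

Derivation:
After move 1 (F): F=GGGG U=WWOO R=WRWR D=RRYY L=OYOY
After move 2 (U): U=OWOW F=WRGG R=BBWR B=OYBB L=GGOY
After move 3 (F'): F=RGWG U=OWBW R=RBRR D=GYYY L=GWOO
Query: D face = GYYY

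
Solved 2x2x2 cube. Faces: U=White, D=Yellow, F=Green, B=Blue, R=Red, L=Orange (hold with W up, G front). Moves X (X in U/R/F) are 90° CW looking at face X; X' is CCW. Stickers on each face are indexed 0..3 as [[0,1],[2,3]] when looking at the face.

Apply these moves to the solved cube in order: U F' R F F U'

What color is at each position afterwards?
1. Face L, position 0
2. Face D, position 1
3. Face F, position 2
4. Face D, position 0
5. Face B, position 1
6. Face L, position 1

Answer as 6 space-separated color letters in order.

After move 1 (U): U=WWWW F=RRGG R=BBRR B=OOBB L=GGOO
After move 2 (F'): F=RGRG U=WWBR R=YBYR D=GOYY L=GWOW
After move 3 (R): R=YYRB U=WGBG F=RORY D=GBYO B=ROWB
After move 4 (F): F=RRYO U=WGWW R=BYGB D=RYYO L=GGOB
After move 5 (F): F=YROR U=WGBG R=WYWB D=GBYO L=GROY
After move 6 (U'): U=GGWB F=GROR R=YRWB B=WYWB L=ROOY
Query 1: L[0] = R
Query 2: D[1] = B
Query 3: F[2] = O
Query 4: D[0] = G
Query 5: B[1] = Y
Query 6: L[1] = O

Answer: R B O G Y O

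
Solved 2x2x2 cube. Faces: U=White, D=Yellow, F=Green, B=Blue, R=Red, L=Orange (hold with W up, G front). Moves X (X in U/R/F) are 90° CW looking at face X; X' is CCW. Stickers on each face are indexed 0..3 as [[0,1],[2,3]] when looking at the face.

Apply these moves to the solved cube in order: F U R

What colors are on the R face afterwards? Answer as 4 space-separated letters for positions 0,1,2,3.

After move 1 (F): F=GGGG U=WWOO R=WRWR D=RRYY L=OYOY
After move 2 (U): U=OWOW F=WRGG R=BBWR B=OYBB L=GGOY
After move 3 (R): R=WBRB U=OROG F=WRGY D=RBYO B=WYWB
Query: R face = WBRB

Answer: W B R B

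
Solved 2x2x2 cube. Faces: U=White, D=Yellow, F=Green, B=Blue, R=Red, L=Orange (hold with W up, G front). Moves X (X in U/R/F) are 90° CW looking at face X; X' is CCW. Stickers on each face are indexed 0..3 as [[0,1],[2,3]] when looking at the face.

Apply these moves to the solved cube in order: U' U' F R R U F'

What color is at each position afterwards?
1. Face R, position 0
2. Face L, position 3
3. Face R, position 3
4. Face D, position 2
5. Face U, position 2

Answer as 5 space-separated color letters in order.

Answer: W Y W Y B

Derivation:
After move 1 (U'): U=WWWW F=OOGG R=GGRR B=RRBB L=BBOO
After move 2 (U'): U=WWWW F=BBGG R=OORR B=GGBB L=RROO
After move 3 (F): F=GBGB U=WWOR R=WOWR D=ROYY L=RYOY
After move 4 (R): R=WWRO U=WBOB F=GOGY D=RBYG B=RGWB
After move 5 (R): R=RWOW U=WOOY F=GBGG D=RWYR B=BGBB
After move 6 (U): U=OWYO F=RWGG R=BGOW B=RYBB L=GBOY
After move 7 (F'): F=WGRG U=OWBO R=WGRW D=BYYR L=GOOY
Query 1: R[0] = W
Query 2: L[3] = Y
Query 3: R[3] = W
Query 4: D[2] = Y
Query 5: U[2] = B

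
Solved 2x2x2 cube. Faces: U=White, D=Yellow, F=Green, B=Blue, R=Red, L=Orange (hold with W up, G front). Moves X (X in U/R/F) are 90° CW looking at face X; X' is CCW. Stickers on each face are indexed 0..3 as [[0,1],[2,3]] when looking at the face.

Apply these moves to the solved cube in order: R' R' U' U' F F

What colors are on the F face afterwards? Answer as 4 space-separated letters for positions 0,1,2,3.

After move 1 (R'): R=RRRR U=WBWB F=GWGW D=YGYG B=YBYB
After move 2 (R'): R=RRRR U=WYWY F=GBGB D=YWYW B=GBGB
After move 3 (U'): U=YYWW F=OOGB R=GBRR B=RRGB L=GBOO
After move 4 (U'): U=YWYW F=GBGB R=OORR B=GBGB L=RROO
After move 5 (F): F=GGBB U=YWOR R=YOWR D=ROYW L=RYOW
After move 6 (F): F=BGBG U=YWWY R=OORR D=WYYW L=RROO
Query: F face = BGBG

Answer: B G B G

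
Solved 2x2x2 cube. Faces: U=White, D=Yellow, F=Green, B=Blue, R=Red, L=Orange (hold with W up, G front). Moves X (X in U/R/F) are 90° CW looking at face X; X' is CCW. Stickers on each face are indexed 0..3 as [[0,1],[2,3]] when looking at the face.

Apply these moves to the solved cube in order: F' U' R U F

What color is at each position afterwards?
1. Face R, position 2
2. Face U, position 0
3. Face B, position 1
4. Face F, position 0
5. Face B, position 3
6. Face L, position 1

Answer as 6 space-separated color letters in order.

After move 1 (F'): F=GGGG U=WWRR R=YRYR D=OOYY L=OWOW
After move 2 (U'): U=WRWR F=OWGG R=GGYR B=YRBB L=BBOW
After move 3 (R): R=YGRG U=WWWG F=OOGY D=OBYY B=RRRB
After move 4 (U): U=WWGW F=YGGY R=RRRG B=BBRB L=OOOW
After move 5 (F): F=GYYG U=WWWO R=GRWG D=RRYY L=OOOB
Query 1: R[2] = W
Query 2: U[0] = W
Query 3: B[1] = B
Query 4: F[0] = G
Query 5: B[3] = B
Query 6: L[1] = O

Answer: W W B G B O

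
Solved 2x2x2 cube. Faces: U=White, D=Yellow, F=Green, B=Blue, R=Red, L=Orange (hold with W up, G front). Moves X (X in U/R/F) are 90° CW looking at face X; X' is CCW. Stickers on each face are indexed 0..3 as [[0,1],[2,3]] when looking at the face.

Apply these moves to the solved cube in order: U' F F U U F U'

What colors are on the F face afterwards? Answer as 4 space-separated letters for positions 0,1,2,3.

After move 1 (U'): U=WWWW F=OOGG R=GGRR B=RRBB L=BBOO
After move 2 (F): F=GOGO U=WWOB R=WGWR D=RGYY L=BYOY
After move 3 (F): F=GGOO U=WWYY R=OGBR D=WWYY L=BROG
After move 4 (U): U=YWYW F=OGOO R=RRBR B=BRBB L=GGOG
After move 5 (U): U=YYWW F=RROO R=BRBR B=GGBB L=OGOG
After move 6 (F): F=OROR U=YYGG R=WRWR D=BBYY L=OWOW
After move 7 (U'): U=YGYG F=OWOR R=ORWR B=WRBB L=GGOW
Query: F face = OWOR

Answer: O W O R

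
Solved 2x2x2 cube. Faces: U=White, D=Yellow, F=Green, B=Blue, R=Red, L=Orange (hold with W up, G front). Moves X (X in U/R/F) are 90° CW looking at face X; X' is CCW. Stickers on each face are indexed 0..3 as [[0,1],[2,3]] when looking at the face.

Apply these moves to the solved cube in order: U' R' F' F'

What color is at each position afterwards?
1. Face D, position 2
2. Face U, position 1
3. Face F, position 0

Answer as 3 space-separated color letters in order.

Answer: Y B W

Derivation:
After move 1 (U'): U=WWWW F=OOGG R=GGRR B=RRBB L=BBOO
After move 2 (R'): R=GRGR U=WBWR F=OWGW D=YOYG B=YRYB
After move 3 (F'): F=WWOG U=WBGG R=ORYR D=BOYG L=BROW
After move 4 (F'): F=WGWO U=WBOY R=ORBR D=RWYG L=BGOG
Query 1: D[2] = Y
Query 2: U[1] = B
Query 3: F[0] = W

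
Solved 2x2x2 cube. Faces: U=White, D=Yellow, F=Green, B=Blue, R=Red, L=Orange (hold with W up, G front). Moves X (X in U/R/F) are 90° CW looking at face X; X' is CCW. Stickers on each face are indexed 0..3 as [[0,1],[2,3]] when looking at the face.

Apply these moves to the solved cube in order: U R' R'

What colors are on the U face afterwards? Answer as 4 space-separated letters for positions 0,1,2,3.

After move 1 (U): U=WWWW F=RRGG R=BBRR B=OOBB L=GGOO
After move 2 (R'): R=BRBR U=WBWO F=RWGW D=YRYG B=YOYB
After move 3 (R'): R=RRBB U=WYWY F=RBGO D=YWYW B=GORB
Query: U face = WYWY

Answer: W Y W Y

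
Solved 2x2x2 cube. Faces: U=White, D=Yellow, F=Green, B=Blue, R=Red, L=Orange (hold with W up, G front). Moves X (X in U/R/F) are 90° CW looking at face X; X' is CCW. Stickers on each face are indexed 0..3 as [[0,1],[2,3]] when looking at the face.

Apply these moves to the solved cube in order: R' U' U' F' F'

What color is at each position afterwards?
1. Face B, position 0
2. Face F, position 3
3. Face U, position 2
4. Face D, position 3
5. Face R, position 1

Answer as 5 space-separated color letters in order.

After move 1 (R'): R=RRRR U=WBWB F=GWGW D=YGYG B=YBYB
After move 2 (U'): U=BBWW F=OOGW R=GWRR B=RRYB L=YBOO
After move 3 (U'): U=BWBW F=YBGW R=OORR B=GWYB L=RROO
After move 4 (F'): F=BWYG U=BWOR R=GOYR D=ROYG L=RWOB
After move 5 (F'): F=WGBY U=BWGY R=OORR D=WBYG L=RROO
Query 1: B[0] = G
Query 2: F[3] = Y
Query 3: U[2] = G
Query 4: D[3] = G
Query 5: R[1] = O

Answer: G Y G G O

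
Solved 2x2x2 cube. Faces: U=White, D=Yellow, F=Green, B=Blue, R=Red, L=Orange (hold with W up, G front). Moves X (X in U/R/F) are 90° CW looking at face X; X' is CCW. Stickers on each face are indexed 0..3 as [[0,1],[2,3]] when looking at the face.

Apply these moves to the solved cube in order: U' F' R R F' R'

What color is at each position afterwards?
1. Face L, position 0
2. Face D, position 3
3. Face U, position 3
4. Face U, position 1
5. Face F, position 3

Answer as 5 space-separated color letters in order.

Answer: B O G G G

Derivation:
After move 1 (U'): U=WWWW F=OOGG R=GGRR B=RRBB L=BBOO
After move 2 (F'): F=OGOG U=WWGR R=YGYR D=BOYY L=BWOW
After move 3 (R): R=YYRG U=WGGG F=OOOY D=BBYR B=RRWB
After move 4 (R): R=RYGY U=WOGY F=OBOR D=BWYR B=GRGB
After move 5 (F'): F=BROO U=WORG R=WYBY D=WWYR L=BYOG
After move 6 (R'): R=YYWB U=WGRG F=BOOG D=WRYO B=RRWB
Query 1: L[0] = B
Query 2: D[3] = O
Query 3: U[3] = G
Query 4: U[1] = G
Query 5: F[3] = G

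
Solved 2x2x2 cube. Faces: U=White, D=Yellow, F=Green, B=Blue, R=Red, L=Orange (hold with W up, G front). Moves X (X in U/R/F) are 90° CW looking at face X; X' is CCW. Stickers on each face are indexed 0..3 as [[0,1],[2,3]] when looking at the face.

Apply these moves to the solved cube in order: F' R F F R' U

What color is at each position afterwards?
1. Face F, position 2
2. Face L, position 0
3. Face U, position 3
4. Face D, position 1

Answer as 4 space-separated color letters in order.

After move 1 (F'): F=GGGG U=WWRR R=YRYR D=OOYY L=OWOW
After move 2 (R): R=YYRR U=WGRG F=GOGY D=OBYB B=RBWB
After move 3 (F): F=GGYO U=WGWW R=RYGR D=RYYB L=OOOB
After move 4 (F): F=YGOG U=WGBO R=WYWR D=GRYB L=OROY
After move 5 (R'): R=YRWW U=WWBR F=YGOO D=GGYG B=BBRB
After move 6 (U): U=BWRW F=YROO R=BBWW B=ORRB L=YGOY
Query 1: F[2] = O
Query 2: L[0] = Y
Query 3: U[3] = W
Query 4: D[1] = G

Answer: O Y W G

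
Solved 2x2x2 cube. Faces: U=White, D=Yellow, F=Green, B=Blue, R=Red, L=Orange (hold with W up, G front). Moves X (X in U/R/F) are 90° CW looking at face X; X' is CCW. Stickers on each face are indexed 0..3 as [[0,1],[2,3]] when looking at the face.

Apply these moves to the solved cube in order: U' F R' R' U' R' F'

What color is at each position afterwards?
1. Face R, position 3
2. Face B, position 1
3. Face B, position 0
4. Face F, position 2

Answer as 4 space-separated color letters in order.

After move 1 (U'): U=WWWW F=OOGG R=GGRR B=RRBB L=BBOO
After move 2 (F): F=GOGO U=WWOB R=WGWR D=RGYY L=BYOY
After move 3 (R'): R=GRWW U=WBOR F=GWGB D=ROYO B=YRGB
After move 4 (R'): R=RWGW U=WGOY F=GBGR D=RWYB B=OROB
After move 5 (U'): U=GYWO F=BYGR R=GBGW B=RWOB L=OROY
After move 6 (R'): R=BWGG U=GOWR F=BYGO D=RYYR B=BWWB
After move 7 (F'): F=YOBG U=GOBG R=YWRG D=RYYR L=OROW
Query 1: R[3] = G
Query 2: B[1] = W
Query 3: B[0] = B
Query 4: F[2] = B

Answer: G W B B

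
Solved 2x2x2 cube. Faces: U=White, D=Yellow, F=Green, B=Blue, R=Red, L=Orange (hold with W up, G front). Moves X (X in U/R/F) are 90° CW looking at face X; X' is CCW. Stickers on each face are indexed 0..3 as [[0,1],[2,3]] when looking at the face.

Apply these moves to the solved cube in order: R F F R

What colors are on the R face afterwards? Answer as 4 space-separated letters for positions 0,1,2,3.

After move 1 (R): R=RRRR U=WGWG F=GYGY D=YBYB B=WBWB
After move 2 (F): F=GGYY U=WGOO R=WRGR D=RRYB L=OYOB
After move 3 (F): F=YGYG U=WGBY R=OROR D=GWYB L=OROR
After move 4 (R): R=OORR U=WGBG F=YWYB D=GWYW B=YBGB
Query: R face = OORR

Answer: O O R R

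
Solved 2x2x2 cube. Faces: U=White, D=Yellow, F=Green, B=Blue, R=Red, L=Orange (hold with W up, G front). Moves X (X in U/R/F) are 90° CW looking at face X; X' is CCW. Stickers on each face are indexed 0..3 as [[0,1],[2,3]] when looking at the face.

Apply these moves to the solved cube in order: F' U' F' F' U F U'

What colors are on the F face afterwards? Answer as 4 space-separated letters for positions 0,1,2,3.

Answer: G R O G

Derivation:
After move 1 (F'): F=GGGG U=WWRR R=YRYR D=OOYY L=OWOW
After move 2 (U'): U=WRWR F=OWGG R=GGYR B=YRBB L=BBOW
After move 3 (F'): F=WGOG U=WRGY R=OGOR D=BWYY L=BROW
After move 4 (F'): F=GGWO U=WROO R=WGBR D=RWYY L=BYOG
After move 5 (U): U=OWOR F=WGWO R=YRBR B=BYBB L=GGOG
After move 6 (F): F=WWOG U=OWGG R=ORRR D=BYYY L=GROW
After move 7 (U'): U=WGOG F=GROG R=WWRR B=ORBB L=BYOW
Query: F face = GROG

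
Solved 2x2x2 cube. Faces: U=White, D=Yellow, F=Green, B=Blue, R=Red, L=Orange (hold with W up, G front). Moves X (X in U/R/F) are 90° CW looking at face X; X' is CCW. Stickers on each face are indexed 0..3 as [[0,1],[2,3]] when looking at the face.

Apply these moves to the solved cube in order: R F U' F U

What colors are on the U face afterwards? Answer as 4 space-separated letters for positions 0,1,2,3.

Answer: B G B O

Derivation:
After move 1 (R): R=RRRR U=WGWG F=GYGY D=YBYB B=WBWB
After move 2 (F): F=GGYY U=WGOO R=WRGR D=RRYB L=OYOB
After move 3 (U'): U=GOWO F=OYYY R=GGGR B=WRWB L=WBOB
After move 4 (F): F=YOYY U=GOBB R=WGOR D=GGYB L=WROR
After move 5 (U): U=BGBO F=WGYY R=WROR B=WRWB L=YOOR
Query: U face = BGBO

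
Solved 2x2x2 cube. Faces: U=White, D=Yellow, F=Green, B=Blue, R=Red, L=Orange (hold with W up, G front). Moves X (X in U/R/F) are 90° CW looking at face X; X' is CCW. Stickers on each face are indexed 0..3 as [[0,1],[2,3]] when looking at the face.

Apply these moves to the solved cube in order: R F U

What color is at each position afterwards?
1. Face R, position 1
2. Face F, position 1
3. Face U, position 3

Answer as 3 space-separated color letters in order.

After move 1 (R): R=RRRR U=WGWG F=GYGY D=YBYB B=WBWB
After move 2 (F): F=GGYY U=WGOO R=WRGR D=RRYB L=OYOB
After move 3 (U): U=OWOG F=WRYY R=WBGR B=OYWB L=GGOB
Query 1: R[1] = B
Query 2: F[1] = R
Query 3: U[3] = G

Answer: B R G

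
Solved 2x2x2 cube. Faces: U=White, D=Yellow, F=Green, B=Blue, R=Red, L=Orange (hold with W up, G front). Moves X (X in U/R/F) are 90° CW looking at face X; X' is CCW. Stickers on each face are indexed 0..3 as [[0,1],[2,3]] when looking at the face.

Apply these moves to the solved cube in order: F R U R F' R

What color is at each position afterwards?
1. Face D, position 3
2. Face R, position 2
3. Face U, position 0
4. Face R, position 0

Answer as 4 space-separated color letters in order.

Answer: G B O R

Derivation:
After move 1 (F): F=GGGG U=WWOO R=WRWR D=RRYY L=OYOY
After move 2 (R): R=WWRR U=WGOG F=GRGY D=RBYB B=OBWB
After move 3 (U): U=OWGG F=WWGY R=OBRR B=OYWB L=GROY
After move 4 (R): R=RORB U=OWGY F=WBGB D=RWYO B=GYWB
After move 5 (F'): F=BBWG U=OWRR R=WORB D=RYYO L=GYOG
After move 6 (R): R=RWBO U=OBRG F=BYWO D=RWYG B=RYWB
Query 1: D[3] = G
Query 2: R[2] = B
Query 3: U[0] = O
Query 4: R[0] = R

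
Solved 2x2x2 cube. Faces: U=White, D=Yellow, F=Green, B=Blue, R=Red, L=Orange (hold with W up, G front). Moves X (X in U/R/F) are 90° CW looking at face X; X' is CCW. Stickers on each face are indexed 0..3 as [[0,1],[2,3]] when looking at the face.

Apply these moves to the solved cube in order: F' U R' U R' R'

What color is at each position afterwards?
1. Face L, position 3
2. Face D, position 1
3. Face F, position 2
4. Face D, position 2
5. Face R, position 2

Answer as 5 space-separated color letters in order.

After move 1 (F'): F=GGGG U=WWRR R=YRYR D=OOYY L=OWOW
After move 2 (U): U=RWRW F=YRGG R=BBYR B=OWBB L=GGOW
After move 3 (R'): R=BRBY U=RBRO F=YWGW D=ORYG B=YWOB
After move 4 (U): U=RROB F=BRGW R=YWBY B=GGOB L=YWOW
After move 5 (R'): R=WYYB U=ROOG F=BRGB D=ORYW B=GGRB
After move 6 (R'): R=YBWY U=RROG F=BOGG D=ORYB B=WGRB
Query 1: L[3] = W
Query 2: D[1] = R
Query 3: F[2] = G
Query 4: D[2] = Y
Query 5: R[2] = W

Answer: W R G Y W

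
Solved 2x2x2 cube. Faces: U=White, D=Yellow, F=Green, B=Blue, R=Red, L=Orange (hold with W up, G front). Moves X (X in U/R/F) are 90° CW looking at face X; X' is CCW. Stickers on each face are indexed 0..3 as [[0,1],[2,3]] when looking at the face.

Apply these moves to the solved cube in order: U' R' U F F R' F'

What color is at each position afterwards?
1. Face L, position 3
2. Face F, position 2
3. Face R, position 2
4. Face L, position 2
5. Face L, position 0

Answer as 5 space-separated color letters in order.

After move 1 (U'): U=WWWW F=OOGG R=GGRR B=RRBB L=BBOO
After move 2 (R'): R=GRGR U=WBWR F=OWGW D=YOYG B=YRYB
After move 3 (U): U=WWRB F=GRGW R=YRGR B=BBYB L=OWOO
After move 4 (F): F=GGWR U=WWOW R=RRBR D=GYYG L=OYOO
After move 5 (F): F=WGRG U=WWOY R=ORWR D=BRYG L=OGOY
After move 6 (R'): R=RROW U=WYOB F=WWRY D=BGYG B=GBRB
After move 7 (F'): F=WYWR U=WYRO R=GRBW D=GYYG L=OBOO
Query 1: L[3] = O
Query 2: F[2] = W
Query 3: R[2] = B
Query 4: L[2] = O
Query 5: L[0] = O

Answer: O W B O O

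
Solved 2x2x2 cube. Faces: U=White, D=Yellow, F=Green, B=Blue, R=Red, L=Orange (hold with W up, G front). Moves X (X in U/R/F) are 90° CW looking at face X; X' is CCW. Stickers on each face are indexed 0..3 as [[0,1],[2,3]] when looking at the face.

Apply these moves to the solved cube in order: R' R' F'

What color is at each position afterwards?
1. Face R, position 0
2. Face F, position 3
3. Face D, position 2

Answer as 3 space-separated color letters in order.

After move 1 (R'): R=RRRR U=WBWB F=GWGW D=YGYG B=YBYB
After move 2 (R'): R=RRRR U=WYWY F=GBGB D=YWYW B=GBGB
After move 3 (F'): F=BBGG U=WYRR R=WRYR D=OOYW L=OYOW
Query 1: R[0] = W
Query 2: F[3] = G
Query 3: D[2] = Y

Answer: W G Y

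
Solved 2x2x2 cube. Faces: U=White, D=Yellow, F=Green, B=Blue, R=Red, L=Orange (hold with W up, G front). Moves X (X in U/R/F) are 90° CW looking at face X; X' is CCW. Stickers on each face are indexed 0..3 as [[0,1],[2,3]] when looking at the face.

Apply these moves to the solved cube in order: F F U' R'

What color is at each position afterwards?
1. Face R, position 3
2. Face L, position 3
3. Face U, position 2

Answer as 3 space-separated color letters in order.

Answer: O R W

Derivation:
After move 1 (F): F=GGGG U=WWOO R=WRWR D=RRYY L=OYOY
After move 2 (F): F=GGGG U=WWYY R=OROR D=WWYY L=OROR
After move 3 (U'): U=WYWY F=ORGG R=GGOR B=ORBB L=BBOR
After move 4 (R'): R=GRGO U=WBWO F=OYGY D=WRYG B=YRWB
Query 1: R[3] = O
Query 2: L[3] = R
Query 3: U[2] = W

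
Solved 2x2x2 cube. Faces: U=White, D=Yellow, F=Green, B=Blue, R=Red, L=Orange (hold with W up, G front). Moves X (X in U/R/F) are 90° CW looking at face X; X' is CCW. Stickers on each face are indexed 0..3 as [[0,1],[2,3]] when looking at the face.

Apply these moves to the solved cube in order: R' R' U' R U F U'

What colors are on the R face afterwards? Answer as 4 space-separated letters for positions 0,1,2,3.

Answer: G R O B

Derivation:
After move 1 (R'): R=RRRR U=WBWB F=GWGW D=YGYG B=YBYB
After move 2 (R'): R=RRRR U=WYWY F=GBGB D=YWYW B=GBGB
After move 3 (U'): U=YYWW F=OOGB R=GBRR B=RRGB L=GBOO
After move 4 (R): R=RGRB U=YOWB F=OWGW D=YGYR B=WRYB
After move 5 (U): U=WYBO F=RGGW R=WRRB B=GBYB L=OWOO
After move 6 (F): F=GRWG U=WYOW R=BROB D=RWYR L=OYOG
After move 7 (U'): U=YWWO F=OYWG R=GROB B=BRYB L=GBOG
Query: R face = GROB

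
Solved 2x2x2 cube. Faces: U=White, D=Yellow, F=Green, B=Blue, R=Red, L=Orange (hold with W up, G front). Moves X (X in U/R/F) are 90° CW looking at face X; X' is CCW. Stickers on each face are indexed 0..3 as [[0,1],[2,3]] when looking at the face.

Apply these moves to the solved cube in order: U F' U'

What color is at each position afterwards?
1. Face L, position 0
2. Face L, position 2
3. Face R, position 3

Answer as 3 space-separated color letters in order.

After move 1 (U): U=WWWW F=RRGG R=BBRR B=OOBB L=GGOO
After move 2 (F'): F=RGRG U=WWBR R=YBYR D=GOYY L=GWOW
After move 3 (U'): U=WRWB F=GWRG R=RGYR B=YBBB L=OOOW
Query 1: L[0] = O
Query 2: L[2] = O
Query 3: R[3] = R

Answer: O O R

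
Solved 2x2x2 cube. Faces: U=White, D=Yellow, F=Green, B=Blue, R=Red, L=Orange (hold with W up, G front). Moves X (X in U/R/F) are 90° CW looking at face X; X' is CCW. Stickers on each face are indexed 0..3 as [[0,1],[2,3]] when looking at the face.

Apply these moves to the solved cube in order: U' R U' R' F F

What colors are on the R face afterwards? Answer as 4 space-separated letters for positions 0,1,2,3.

After move 1 (U'): U=WWWW F=OOGG R=GGRR B=RRBB L=BBOO
After move 2 (R): R=RGRG U=WOWG F=OYGY D=YBYR B=WRWB
After move 3 (U'): U=OGWW F=BBGY R=OYRG B=RGWB L=WROO
After move 4 (R'): R=YGOR U=OWWR F=BGGW D=YBYY B=RGBB
After move 5 (F): F=GBWG U=OWOR R=WGRR D=OYYY L=WYOB
After move 6 (F): F=WGGB U=OWBY R=OGRR D=RWYY L=WOOY
Query: R face = OGRR

Answer: O G R R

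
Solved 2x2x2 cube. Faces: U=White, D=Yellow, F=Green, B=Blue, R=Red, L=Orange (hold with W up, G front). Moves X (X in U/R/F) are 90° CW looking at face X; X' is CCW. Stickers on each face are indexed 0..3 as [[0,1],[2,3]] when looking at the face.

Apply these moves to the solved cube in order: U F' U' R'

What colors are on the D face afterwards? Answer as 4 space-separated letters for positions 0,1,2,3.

Answer: G W Y G

Derivation:
After move 1 (U): U=WWWW F=RRGG R=BBRR B=OOBB L=GGOO
After move 2 (F'): F=RGRG U=WWBR R=YBYR D=GOYY L=GWOW
After move 3 (U'): U=WRWB F=GWRG R=RGYR B=YBBB L=OOOW
After move 4 (R'): R=GRRY U=WBWY F=GRRB D=GWYG B=YBOB
Query: D face = GWYG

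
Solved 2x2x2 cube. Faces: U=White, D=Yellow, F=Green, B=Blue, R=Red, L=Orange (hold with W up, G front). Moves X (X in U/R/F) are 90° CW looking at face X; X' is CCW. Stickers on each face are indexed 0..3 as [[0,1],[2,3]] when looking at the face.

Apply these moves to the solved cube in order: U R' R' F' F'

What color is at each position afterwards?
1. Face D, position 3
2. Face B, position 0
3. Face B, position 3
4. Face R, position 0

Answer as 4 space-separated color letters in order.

Answer: W G B O

Derivation:
After move 1 (U): U=WWWW F=RRGG R=BBRR B=OOBB L=GGOO
After move 2 (R'): R=BRBR U=WBWO F=RWGW D=YRYG B=YOYB
After move 3 (R'): R=RRBB U=WYWY F=RBGO D=YWYW B=GORB
After move 4 (F'): F=BORG U=WYRB R=WRYB D=GOYW L=GYOW
After move 5 (F'): F=OGBR U=WYWY R=ORGB D=YWYW L=GBOR
Query 1: D[3] = W
Query 2: B[0] = G
Query 3: B[3] = B
Query 4: R[0] = O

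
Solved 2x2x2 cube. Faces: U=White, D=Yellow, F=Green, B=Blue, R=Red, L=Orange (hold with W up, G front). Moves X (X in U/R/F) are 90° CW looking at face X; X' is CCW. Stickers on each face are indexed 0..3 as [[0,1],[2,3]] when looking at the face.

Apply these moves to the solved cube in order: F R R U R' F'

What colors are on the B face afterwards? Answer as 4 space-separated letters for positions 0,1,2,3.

Answer: O Y W B

Derivation:
After move 1 (F): F=GGGG U=WWOO R=WRWR D=RRYY L=OYOY
After move 2 (R): R=WWRR U=WGOG F=GRGY D=RBYB B=OBWB
After move 3 (R): R=RWRW U=WROY F=GBGB D=RWYO B=GBGB
After move 4 (U): U=OWYR F=RWGB R=GBRW B=OYGB L=GBOY
After move 5 (R'): R=BWGR U=OGYO F=RWGR D=RWYB B=OYWB
After move 6 (F'): F=WRRG U=OGBG R=WWRR D=BYYB L=GOOY
Query: B face = OYWB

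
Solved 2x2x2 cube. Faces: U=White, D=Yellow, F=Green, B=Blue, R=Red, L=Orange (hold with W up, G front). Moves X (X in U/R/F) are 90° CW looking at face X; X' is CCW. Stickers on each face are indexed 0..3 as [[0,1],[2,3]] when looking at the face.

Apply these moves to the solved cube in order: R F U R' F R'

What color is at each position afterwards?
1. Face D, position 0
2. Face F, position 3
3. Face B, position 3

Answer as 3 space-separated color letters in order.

After move 1 (R): R=RRRR U=WGWG F=GYGY D=YBYB B=WBWB
After move 2 (F): F=GGYY U=WGOO R=WRGR D=RRYB L=OYOB
After move 3 (U): U=OWOG F=WRYY R=WBGR B=OYWB L=GGOB
After move 4 (R'): R=BRWG U=OWOO F=WWYG D=RRYY B=BYRB
After move 5 (F): F=YWGW U=OWBG R=OROG D=WBYY L=GROR
After move 6 (R'): R=RGOO U=ORBB F=YWGG D=WWYW B=YYBB
Query 1: D[0] = W
Query 2: F[3] = G
Query 3: B[3] = B

Answer: W G B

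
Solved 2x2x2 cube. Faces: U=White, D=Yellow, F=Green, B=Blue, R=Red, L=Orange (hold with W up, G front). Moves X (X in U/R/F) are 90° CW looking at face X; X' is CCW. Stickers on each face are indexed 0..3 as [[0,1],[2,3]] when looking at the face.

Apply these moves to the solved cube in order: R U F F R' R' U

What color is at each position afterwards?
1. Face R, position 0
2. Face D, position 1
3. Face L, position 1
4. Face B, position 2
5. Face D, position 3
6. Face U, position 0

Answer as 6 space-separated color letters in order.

Answer: R W W G Y B

Derivation:
After move 1 (R): R=RRRR U=WGWG F=GYGY D=YBYB B=WBWB
After move 2 (U): U=WWGG F=RRGY R=WBRR B=OOWB L=GYOO
After move 3 (F): F=GRYR U=WWOY R=GBGR D=RWYB L=GYOB
After move 4 (F): F=YGRR U=WWBY R=OBYR D=GGYB L=GROW
After move 5 (R'): R=BROY U=WWBO F=YWRY D=GGYR B=BOGB
After move 6 (R'): R=RYBO U=WGBB F=YWRO D=GWYY B=ROGB
After move 7 (U): U=BWBG F=RYRO R=ROBO B=GRGB L=YWOW
Query 1: R[0] = R
Query 2: D[1] = W
Query 3: L[1] = W
Query 4: B[2] = G
Query 5: D[3] = Y
Query 6: U[0] = B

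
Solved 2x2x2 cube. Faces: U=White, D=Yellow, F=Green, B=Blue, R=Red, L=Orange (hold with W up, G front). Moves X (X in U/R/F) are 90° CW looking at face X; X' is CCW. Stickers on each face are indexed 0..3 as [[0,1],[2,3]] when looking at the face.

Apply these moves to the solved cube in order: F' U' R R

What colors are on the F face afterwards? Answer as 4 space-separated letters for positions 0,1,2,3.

Answer: O B G Y

Derivation:
After move 1 (F'): F=GGGG U=WWRR R=YRYR D=OOYY L=OWOW
After move 2 (U'): U=WRWR F=OWGG R=GGYR B=YRBB L=BBOW
After move 3 (R): R=YGRG U=WWWG F=OOGY D=OBYY B=RRRB
After move 4 (R): R=RYGG U=WOWY F=OBGY D=ORYR B=GRWB
Query: F face = OBGY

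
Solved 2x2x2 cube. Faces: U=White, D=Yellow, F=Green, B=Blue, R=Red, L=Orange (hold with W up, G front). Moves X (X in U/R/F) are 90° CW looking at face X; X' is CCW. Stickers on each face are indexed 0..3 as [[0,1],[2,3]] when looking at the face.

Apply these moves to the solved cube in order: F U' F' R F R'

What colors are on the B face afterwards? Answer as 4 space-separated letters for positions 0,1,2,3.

After move 1 (F): F=GGGG U=WWOO R=WRWR D=RRYY L=OYOY
After move 2 (U'): U=WOWO F=OYGG R=GGWR B=WRBB L=BBOY
After move 3 (F'): F=YGOG U=WOGW R=RGRR D=BYYY L=BOOW
After move 4 (R): R=RRRG U=WGGG F=YYOY D=BBYW B=WROB
After move 5 (F): F=OYYY U=WGWO R=GRGG D=RRYW L=BBOB
After move 6 (R'): R=RGGG U=WOWW F=OGYO D=RYYY B=WRRB
Query: B face = WRRB

Answer: W R R B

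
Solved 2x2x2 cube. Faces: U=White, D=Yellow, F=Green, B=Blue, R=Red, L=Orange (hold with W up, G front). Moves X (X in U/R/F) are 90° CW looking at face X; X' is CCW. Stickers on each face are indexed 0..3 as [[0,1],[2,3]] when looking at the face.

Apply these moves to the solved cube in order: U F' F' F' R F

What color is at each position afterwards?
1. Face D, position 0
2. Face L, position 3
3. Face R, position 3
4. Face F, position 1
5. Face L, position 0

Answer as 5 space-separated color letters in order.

After move 1 (U): U=WWWW F=RRGG R=BBRR B=OOBB L=GGOO
After move 2 (F'): F=RGRG U=WWBR R=YBYR D=GOYY L=GWOW
After move 3 (F'): F=GGRR U=WWYY R=OBGR D=WWYY L=GROB
After move 4 (F'): F=GRGR U=WWOG R=WBWR D=RBYY L=GYOY
After move 5 (R): R=WWRB U=WROR F=GBGY D=RBYO B=GOWB
After move 6 (F): F=GGYB U=WRYY R=OWRB D=RWYO L=GROB
Query 1: D[0] = R
Query 2: L[3] = B
Query 3: R[3] = B
Query 4: F[1] = G
Query 5: L[0] = G

Answer: R B B G G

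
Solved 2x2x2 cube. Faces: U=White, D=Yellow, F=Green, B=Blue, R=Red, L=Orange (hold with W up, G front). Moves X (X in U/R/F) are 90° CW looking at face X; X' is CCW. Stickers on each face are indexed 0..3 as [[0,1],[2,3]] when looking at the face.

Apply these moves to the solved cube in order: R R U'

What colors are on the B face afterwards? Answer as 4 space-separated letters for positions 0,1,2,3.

Answer: R R G B

Derivation:
After move 1 (R): R=RRRR U=WGWG F=GYGY D=YBYB B=WBWB
After move 2 (R): R=RRRR U=WYWY F=GBGB D=YWYW B=GBGB
After move 3 (U'): U=YYWW F=OOGB R=GBRR B=RRGB L=GBOO
Query: B face = RRGB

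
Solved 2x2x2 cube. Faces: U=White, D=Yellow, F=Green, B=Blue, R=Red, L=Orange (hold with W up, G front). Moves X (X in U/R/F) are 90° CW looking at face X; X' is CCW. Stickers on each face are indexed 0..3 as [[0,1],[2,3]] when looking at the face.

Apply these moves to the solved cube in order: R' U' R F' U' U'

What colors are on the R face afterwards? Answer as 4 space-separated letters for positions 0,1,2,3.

Answer: Y W Y W

Derivation:
After move 1 (R'): R=RRRR U=WBWB F=GWGW D=YGYG B=YBYB
After move 2 (U'): U=BBWW F=OOGW R=GWRR B=RRYB L=YBOO
After move 3 (R): R=RGRW U=BOWW F=OGGG D=YYYR B=WRBB
After move 4 (F'): F=GGOG U=BORR R=YGYW D=BOYR L=YWOW
After move 5 (U'): U=ORBR F=YWOG R=GGYW B=YGBB L=WROW
After move 6 (U'): U=RROB F=WROG R=YWYW B=GGBB L=YGOW
Query: R face = YWYW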